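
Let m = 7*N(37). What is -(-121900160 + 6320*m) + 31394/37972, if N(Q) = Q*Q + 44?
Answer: 102505484467/1726 ≈ 5.9389e+7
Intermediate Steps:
N(Q) = 44 + Q**2 (N(Q) = Q**2 + 44 = 44 + Q**2)
m = 9891 (m = 7*(44 + 37**2) = 7*(44 + 1369) = 7*1413 = 9891)
-(-121900160 + 6320*m) + 31394/37972 = -6320/(1/(-19288 + 9891)) + 31394/37972 = -6320/(1/(-9397)) + 31394*(1/37972) = -6320/(-1/9397) + 1427/1726 = -6320*(-9397) + 1427/1726 = 59389040 + 1427/1726 = 102505484467/1726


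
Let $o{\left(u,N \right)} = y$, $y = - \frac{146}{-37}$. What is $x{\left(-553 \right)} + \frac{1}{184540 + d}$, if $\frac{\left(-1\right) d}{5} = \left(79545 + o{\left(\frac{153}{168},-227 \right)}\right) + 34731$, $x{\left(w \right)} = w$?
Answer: $- \frac{7915536967}{14313810} \approx -553.0$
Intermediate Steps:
$y = \frac{146}{37}$ ($y = \left(-146\right) \left(- \frac{1}{37}\right) = \frac{146}{37} \approx 3.9459$)
$o{\left(u,N \right)} = \frac{146}{37}$
$d = - \frac{21141790}{37}$ ($d = - 5 \left(\left(79545 + \frac{146}{37}\right) + 34731\right) = - 5 \left(\frac{2943311}{37} + 34731\right) = \left(-5\right) \frac{4228358}{37} = - \frac{21141790}{37} \approx -5.714 \cdot 10^{5}$)
$x{\left(-553 \right)} + \frac{1}{184540 + d} = -553 + \frac{1}{184540 - \frac{21141790}{37}} = -553 + \frac{1}{- \frac{14313810}{37}} = -553 - \frac{37}{14313810} = - \frac{7915536967}{14313810}$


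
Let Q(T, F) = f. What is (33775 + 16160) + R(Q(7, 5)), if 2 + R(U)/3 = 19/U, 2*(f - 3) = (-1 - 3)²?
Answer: 549276/11 ≈ 49934.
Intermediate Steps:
f = 11 (f = 3 + (-1 - 3)²/2 = 3 + (½)*(-4)² = 3 + (½)*16 = 3 + 8 = 11)
Q(T, F) = 11
R(U) = -6 + 57/U (R(U) = -6 + 3*(19/U) = -6 + 57/U)
(33775 + 16160) + R(Q(7, 5)) = (33775 + 16160) + (-6 + 57/11) = 49935 + (-6 + 57*(1/11)) = 49935 + (-6 + 57/11) = 49935 - 9/11 = 549276/11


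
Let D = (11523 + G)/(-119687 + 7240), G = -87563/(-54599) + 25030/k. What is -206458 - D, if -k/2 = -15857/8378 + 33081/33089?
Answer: -62753590145078483948980/303953633098455043 ≈ -2.0646e+5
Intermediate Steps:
k = 247539655/138609821 (k = -2*(-15857/8378 + 33081/33089) = -2*(-247539655/277219642) = 247539655/138609821 ≈ 1.7859)
G = 37889530892557827/2703083524669 (G = -87563/(-54599) + 25030/(247539655/138609821) = -87563*(-1/54599) + 25030*(138609821/247539655) = 87563/54599 + 693880763926/49507931 = 37889530892557827/2703083524669 ≈ 14017.)
D = -69037162347318714/303953633098455043 (D = (11523 + 37889530892557827/2703083524669)/(-119687 + 7240) = (69037162347318714/2703083524669)/(-112447) = (69037162347318714/2703083524669)*(-1/112447) = -69037162347318714/303953633098455043 ≈ -0.22713)
-206458 - D = -206458 - 1*(-69037162347318714/303953633098455043) = -206458 + 69037162347318714/303953633098455043 = -62753590145078483948980/303953633098455043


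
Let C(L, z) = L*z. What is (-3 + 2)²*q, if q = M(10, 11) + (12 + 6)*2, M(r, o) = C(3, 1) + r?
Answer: 49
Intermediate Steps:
M(r, o) = 3 + r (M(r, o) = 3*1 + r = 3 + r)
q = 49 (q = (3 + 10) + (12 + 6)*2 = 13 + 18*2 = 13 + 36 = 49)
(-3 + 2)²*q = (-3 + 2)²*49 = (-1)²*49 = 1*49 = 49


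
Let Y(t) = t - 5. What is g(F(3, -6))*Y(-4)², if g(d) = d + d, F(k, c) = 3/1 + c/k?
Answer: 162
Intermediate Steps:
Y(t) = -5 + t
F(k, c) = 3 + c/k (F(k, c) = 3*1 + c/k = 3 + c/k)
g(d) = 2*d
g(F(3, -6))*Y(-4)² = (2*(3 - 6/3))*(-5 - 4)² = (2*(3 - 6*⅓))*(-9)² = (2*(3 - 2))*81 = (2*1)*81 = 2*81 = 162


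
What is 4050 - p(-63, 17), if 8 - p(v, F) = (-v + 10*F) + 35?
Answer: 4310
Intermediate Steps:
p(v, F) = -27 + v - 10*F (p(v, F) = 8 - ((-v + 10*F) + 35) = 8 - (35 - v + 10*F) = 8 + (-35 + v - 10*F) = -27 + v - 10*F)
4050 - p(-63, 17) = 4050 - (-27 - 63 - 10*17) = 4050 - (-27 - 63 - 170) = 4050 - 1*(-260) = 4050 + 260 = 4310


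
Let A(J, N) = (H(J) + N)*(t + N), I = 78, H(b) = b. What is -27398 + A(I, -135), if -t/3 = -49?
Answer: -28082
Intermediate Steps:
t = 147 (t = -3*(-49) = 147)
A(J, N) = (147 + N)*(J + N) (A(J, N) = (J + N)*(147 + N) = (147 + N)*(J + N))
-27398 + A(I, -135) = -27398 + ((-135)² + 147*78 + 147*(-135) + 78*(-135)) = -27398 + (18225 + 11466 - 19845 - 10530) = -27398 - 684 = -28082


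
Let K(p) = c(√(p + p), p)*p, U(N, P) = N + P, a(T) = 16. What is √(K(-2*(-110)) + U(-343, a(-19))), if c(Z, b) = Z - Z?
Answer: I*√327 ≈ 18.083*I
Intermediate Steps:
c(Z, b) = 0
K(p) = 0 (K(p) = 0*p = 0)
√(K(-2*(-110)) + U(-343, a(-19))) = √(0 + (-343 + 16)) = √(0 - 327) = √(-327) = I*√327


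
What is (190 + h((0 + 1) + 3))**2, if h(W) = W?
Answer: 37636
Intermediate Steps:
(190 + h((0 + 1) + 3))**2 = (190 + ((0 + 1) + 3))**2 = (190 + (1 + 3))**2 = (190 + 4)**2 = 194**2 = 37636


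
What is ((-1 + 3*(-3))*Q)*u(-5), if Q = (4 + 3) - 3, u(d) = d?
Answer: 200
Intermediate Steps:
Q = 4 (Q = 7 - 3 = 4)
((-1 + 3*(-3))*Q)*u(-5) = ((-1 + 3*(-3))*4)*(-5) = ((-1 - 9)*4)*(-5) = -10*4*(-5) = -40*(-5) = 200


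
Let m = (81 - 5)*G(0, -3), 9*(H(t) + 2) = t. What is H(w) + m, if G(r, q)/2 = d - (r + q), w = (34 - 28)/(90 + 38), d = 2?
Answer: 145537/192 ≈ 758.00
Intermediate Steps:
w = 3/64 (w = 6/128 = 6*(1/128) = 3/64 ≈ 0.046875)
H(t) = -2 + t/9
G(r, q) = 4 - 2*q - 2*r (G(r, q) = 2*(2 - (r + q)) = 2*(2 - (q + r)) = 2*(2 + (-q - r)) = 2*(2 - q - r) = 4 - 2*q - 2*r)
m = 760 (m = (81 - 5)*(4 - 2*(-3) - 2*0) = 76*(4 + 6 + 0) = 76*10 = 760)
H(w) + m = (-2 + (⅑)*(3/64)) + 760 = (-2 + 1/192) + 760 = -383/192 + 760 = 145537/192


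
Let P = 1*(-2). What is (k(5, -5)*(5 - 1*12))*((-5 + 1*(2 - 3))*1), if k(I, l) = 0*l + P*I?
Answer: -420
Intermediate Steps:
P = -2
k(I, l) = -2*I (k(I, l) = 0*l - 2*I = 0 - 2*I = -2*I)
(k(5, -5)*(5 - 1*12))*((-5 + 1*(2 - 3))*1) = ((-2*5)*(5 - 1*12))*((-5 + 1*(2 - 3))*1) = (-10*(5 - 12))*((-5 + 1*(-1))*1) = (-10*(-7))*((-5 - 1)*1) = 70*(-6*1) = 70*(-6) = -420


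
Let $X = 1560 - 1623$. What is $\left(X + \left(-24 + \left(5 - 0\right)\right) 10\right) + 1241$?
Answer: $988$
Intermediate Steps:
$X = -63$
$\left(X + \left(-24 + \left(5 - 0\right)\right) 10\right) + 1241 = \left(-63 + \left(-24 + \left(5 - 0\right)\right) 10\right) + 1241 = \left(-63 + \left(-24 + \left(5 + 0\right)\right) 10\right) + 1241 = \left(-63 + \left(-24 + 5\right) 10\right) + 1241 = \left(-63 - 190\right) + 1241 = -253 + 1241 = 988$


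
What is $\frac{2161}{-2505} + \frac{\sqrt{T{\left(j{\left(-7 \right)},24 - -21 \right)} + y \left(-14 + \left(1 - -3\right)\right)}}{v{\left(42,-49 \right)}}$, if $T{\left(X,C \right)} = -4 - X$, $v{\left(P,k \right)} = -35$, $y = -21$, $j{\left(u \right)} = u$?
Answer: $- \frac{2161}{2505} - \frac{\sqrt{213}}{35} \approx -1.2797$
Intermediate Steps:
$\frac{2161}{-2505} + \frac{\sqrt{T{\left(j{\left(-7 \right)},24 - -21 \right)} + y \left(-14 + \left(1 - -3\right)\right)}}{v{\left(42,-49 \right)}} = \frac{2161}{-2505} + \frac{\sqrt{\left(-4 - -7\right) - 21 \left(-14 + \left(1 - -3\right)\right)}}{-35} = 2161 \left(- \frac{1}{2505}\right) + \sqrt{\left(-4 + 7\right) - 21 \left(-14 + \left(1 + 3\right)\right)} \left(- \frac{1}{35}\right) = - \frac{2161}{2505} + \sqrt{3 - 21 \left(-14 + 4\right)} \left(- \frac{1}{35}\right) = - \frac{2161}{2505} + \sqrt{3 - -210} \left(- \frac{1}{35}\right) = - \frac{2161}{2505} + \sqrt{3 + 210} \left(- \frac{1}{35}\right) = - \frac{2161}{2505} + \sqrt{213} \left(- \frac{1}{35}\right) = - \frac{2161}{2505} - \frac{\sqrt{213}}{35}$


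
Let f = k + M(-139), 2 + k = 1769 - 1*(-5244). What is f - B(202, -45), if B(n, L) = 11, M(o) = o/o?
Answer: 7001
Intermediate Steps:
M(o) = 1
k = 7011 (k = -2 + (1769 - 1*(-5244)) = -2 + (1769 + 5244) = -2 + 7013 = 7011)
f = 7012 (f = 7011 + 1 = 7012)
f - B(202, -45) = 7012 - 1*11 = 7012 - 11 = 7001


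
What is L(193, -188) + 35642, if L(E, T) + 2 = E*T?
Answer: -644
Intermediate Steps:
L(E, T) = -2 + E*T
L(193, -188) + 35642 = (-2 + 193*(-188)) + 35642 = (-2 - 36284) + 35642 = -36286 + 35642 = -644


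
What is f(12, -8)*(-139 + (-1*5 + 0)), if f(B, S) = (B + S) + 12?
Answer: -2304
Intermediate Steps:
f(B, S) = 12 + B + S
f(12, -8)*(-139 + (-1*5 + 0)) = (12 + 12 - 8)*(-139 + (-1*5 + 0)) = 16*(-139 + (-5 + 0)) = 16*(-139 - 5) = 16*(-144) = -2304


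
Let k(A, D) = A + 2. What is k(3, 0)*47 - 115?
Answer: 120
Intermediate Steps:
k(A, D) = 2 + A
k(3, 0)*47 - 115 = (2 + 3)*47 - 115 = 5*47 - 115 = 235 - 115 = 120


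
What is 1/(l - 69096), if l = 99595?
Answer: 1/30499 ≈ 3.2788e-5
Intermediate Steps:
1/(l - 69096) = 1/(99595 - 69096) = 1/30499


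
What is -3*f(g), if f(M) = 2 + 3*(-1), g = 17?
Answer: 3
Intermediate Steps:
f(M) = -1 (f(M) = 2 - 3 = -1)
-3*f(g) = -3*(-1) = 3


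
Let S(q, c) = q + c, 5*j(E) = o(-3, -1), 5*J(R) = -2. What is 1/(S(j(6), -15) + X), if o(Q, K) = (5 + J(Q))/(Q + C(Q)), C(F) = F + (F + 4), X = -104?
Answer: -125/14898 ≈ -0.0083904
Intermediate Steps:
C(F) = 4 + 2*F (C(F) = F + (4 + F) = 4 + 2*F)
J(R) = -⅖ (J(R) = (⅕)*(-2) = -⅖)
o(Q, K) = 23/(5*(4 + 3*Q)) (o(Q, K) = (5 - ⅖)/(Q + (4 + 2*Q)) = 23/(5*(4 + 3*Q)))
j(E) = -23/125 (j(E) = (23/(5*(4 + 3*(-3))))/5 = (23/(5*(4 - 9)))/5 = ((23/5)/(-5))/5 = ((23/5)*(-⅕))/5 = (⅕)*(-23/25) = -23/125)
S(q, c) = c + q
1/(S(j(6), -15) + X) = 1/((-15 - 23/125) - 104) = 1/(-1898/125 - 104) = 1/(-14898/125) = -125/14898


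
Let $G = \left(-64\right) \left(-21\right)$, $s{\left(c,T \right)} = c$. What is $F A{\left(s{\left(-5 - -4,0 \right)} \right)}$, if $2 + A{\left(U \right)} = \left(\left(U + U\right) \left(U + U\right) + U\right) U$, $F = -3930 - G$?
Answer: $26370$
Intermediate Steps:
$G = 1344$
$F = -5274$ ($F = -3930 - 1344 = -5274$)
$A{\left(U \right)} = -2 + U \left(U + 4 U^{2}\right)$ ($A{\left(U \right)} = -2 + \left(\left(U + U\right) \left(U + U\right) + U\right) U = -2 + \left(2 U 2 U + U\right) U = -2 + \left(4 U^{2} + U\right) U = -2 + \left(U + 4 U^{2}\right) U = -2 + U \left(U + 4 U^{2}\right)$)
$F A{\left(s{\left(-5 - -4,0 \right)} \right)} = - 5274 \left(-2 + \left(-5 - -4\right)^{2} + 4 \left(-5 - -4\right)^{3}\right) = - 5274 \left(-2 + \left(-5 + 4\right)^{2} + 4 \left(-5 + 4\right)^{3}\right) = - 5274 \left(-2 + \left(-1\right)^{2} + 4 \left(-1\right)^{3}\right) = - 5274 \left(-2 + 1 + 4 \left(-1\right)\right) = - 5274 \left(-2 + 1 - 4\right) = \left(-5274\right) \left(-5\right) = 26370$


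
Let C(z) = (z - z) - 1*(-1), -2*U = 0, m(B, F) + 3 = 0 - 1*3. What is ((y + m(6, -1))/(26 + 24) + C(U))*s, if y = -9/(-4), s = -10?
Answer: -37/4 ≈ -9.2500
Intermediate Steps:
m(B, F) = -6 (m(B, F) = -3 + (0 - 1*3) = -3 + (0 - 3) = -3 - 3 = -6)
U = 0 (U = -1/2*0 = 0)
C(z) = 1 (C(z) = 0 + 1 = 1)
y = 9/4 (y = -9*(-1/4) = 9/4 ≈ 2.2500)
((y + m(6, -1))/(26 + 24) + C(U))*s = ((9/4 - 6)/(26 + 24) + 1)*(-10) = (-15/4/50 + 1)*(-10) = (-15/4*1/50 + 1)*(-10) = (-3/40 + 1)*(-10) = (37/40)*(-10) = -37/4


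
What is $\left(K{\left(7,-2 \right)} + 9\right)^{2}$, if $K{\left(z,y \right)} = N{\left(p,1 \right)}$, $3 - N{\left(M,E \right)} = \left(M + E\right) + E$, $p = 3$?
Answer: $49$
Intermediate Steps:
$N{\left(M,E \right)} = 3 - M - 2 E$ ($N{\left(M,E \right)} = 3 - \left(\left(M + E\right) + E\right) = 3 - \left(\left(E + M\right) + E\right) = 3 - \left(M + 2 E\right) = 3 - M - 2 E$)
$K{\left(z,y \right)} = -2$ ($K{\left(z,y \right)} = 3 - 3 - 2 = -2$)
$\left(K{\left(7,-2 \right)} + 9\right)^{2} = \left(-2 + 9\right)^{2} = 7^{2} = 49$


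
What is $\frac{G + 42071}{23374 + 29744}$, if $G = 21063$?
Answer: $\frac{31567}{26559} \approx 1.1886$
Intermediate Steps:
$\frac{G + 42071}{23374 + 29744} = \frac{21063 + 42071}{23374 + 29744} = \frac{63134}{53118} = 63134 \cdot \frac{1}{53118} = \frac{31567}{26559}$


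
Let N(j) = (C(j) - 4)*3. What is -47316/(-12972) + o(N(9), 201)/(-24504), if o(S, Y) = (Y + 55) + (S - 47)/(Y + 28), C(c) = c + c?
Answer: 22062446149/6065940696 ≈ 3.6371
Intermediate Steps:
C(c) = 2*c
N(j) = -12 + 6*j (N(j) = (2*j - 4)*3 = (-4 + 2*j)*3 = -12 + 6*j)
o(S, Y) = 55 + Y + (-47 + S)/(28 + Y) (o(S, Y) = (55 + Y) + (-47 + S)/(28 + Y) = 55 + Y + (-47 + S)/(28 + Y))
-47316/(-12972) + o(N(9), 201)/(-24504) = -47316/(-12972) + ((1493 + (-12 + 6*9) + 201² + 83*201)/(28 + 201))/(-24504) = -47316*(-1/12972) + ((1493 + (-12 + 54) + 40401 + 16683)/229)*(-1/24504) = 3943/1081 + ((1493 + 42 + 40401 + 16683)/229)*(-1/24504) = 3943/1081 + ((1/229)*58619)*(-1/24504) = 3943/1081 + (58619/229)*(-1/24504) = 3943/1081 - 58619/5611416 = 22062446149/6065940696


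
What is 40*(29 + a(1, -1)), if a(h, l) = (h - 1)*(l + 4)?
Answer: 1160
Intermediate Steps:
a(h, l) = (-1 + h)*(4 + l)
40*(29 + a(1, -1)) = 40*(29 + (-4 - 1*(-1) + 4*1 + 1*(-1))) = 40*(29 + (-4 + 1 + 4 - 1)) = 40*(29 + 0) = 40*29 = 1160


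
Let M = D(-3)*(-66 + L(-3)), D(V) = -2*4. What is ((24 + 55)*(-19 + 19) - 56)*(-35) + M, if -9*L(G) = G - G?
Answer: 2488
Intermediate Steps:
D(V) = -8
L(G) = 0 (L(G) = -(G - G)/9 = -1/9*0 = 0)
M = 528 (M = -8*(-66 + 0) = -8*(-66) = 528)
((24 + 55)*(-19 + 19) - 56)*(-35) + M = ((24 + 55)*(-19 + 19) - 56)*(-35) + 528 = (79*0 - 56)*(-35) + 528 = (0 - 56)*(-35) + 528 = -56*(-35) + 528 = 1960 + 528 = 2488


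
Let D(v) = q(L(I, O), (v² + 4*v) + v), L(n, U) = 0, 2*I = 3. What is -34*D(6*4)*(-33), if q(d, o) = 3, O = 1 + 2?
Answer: 3366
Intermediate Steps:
I = 3/2 (I = (½)*3 = 3/2 ≈ 1.5000)
O = 3
D(v) = 3
-34*D(6*4)*(-33) = -34*3*(-33) = -102*(-33) = 3366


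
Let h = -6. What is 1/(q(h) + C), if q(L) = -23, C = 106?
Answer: 1/83 ≈ 0.012048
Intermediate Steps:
1/(q(h) + C) = 1/(-23 + 106) = 1/83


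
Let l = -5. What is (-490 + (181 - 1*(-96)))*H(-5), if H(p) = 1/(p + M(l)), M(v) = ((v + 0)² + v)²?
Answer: -213/395 ≈ -0.53924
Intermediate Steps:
M(v) = (v + v²)² (M(v) = (v² + v)² = (v + v²)²)
H(p) = 1/(400 + p) (H(p) = 1/(p + (-5)²*(1 - 5)²) = 1/(p + 25*(-4)²) = 1/(p + 25*16) = 1/(p + 400) = 1/(400 + p))
(-490 + (181 - 1*(-96)))*H(-5) = (-490 + (181 - 1*(-96)))/(400 - 5) = (-490 + (181 + 96))/395 = (-490 + 277)*(1/395) = -213*1/395 = -213/395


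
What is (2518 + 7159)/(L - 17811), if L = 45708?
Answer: 9677/27897 ≈ 0.34688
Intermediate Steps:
(2518 + 7159)/(L - 17811) = (2518 + 7159)/(45708 - 17811) = 9677/27897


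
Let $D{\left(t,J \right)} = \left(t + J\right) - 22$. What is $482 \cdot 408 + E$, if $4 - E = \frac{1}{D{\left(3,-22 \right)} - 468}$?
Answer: $\frac{100099941}{509} \approx 1.9666 \cdot 10^{5}$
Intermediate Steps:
$D{\left(t,J \right)} = -22 + J + t$ ($D{\left(t,J \right)} = \left(J + t\right) - 22 = -22 + J + t$)
$E = \frac{2037}{509}$ ($E = 4 - \frac{1}{\left(-22 - 22 + 3\right) - 468} = 4 - \frac{1}{-41 - 468} = 4 - \frac{1}{-509} = 4 - - \frac{1}{509} = 4 + \frac{1}{509} = \frac{2037}{509} \approx 4.002$)
$482 \cdot 408 + E = 482 \cdot 408 + \frac{2037}{509} = 196656 + \frac{2037}{509} = \frac{100099941}{509}$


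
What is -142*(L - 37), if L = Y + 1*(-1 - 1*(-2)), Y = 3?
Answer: 4686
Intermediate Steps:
L = 4 (L = 3 + 1*(-1 - 1*(-2)) = 3 + 1*(-1 + 2) = 3 + 1*1 = 3 + 1 = 4)
-142*(L - 37) = -142*(4 - 37) = -142*(-33) = 4686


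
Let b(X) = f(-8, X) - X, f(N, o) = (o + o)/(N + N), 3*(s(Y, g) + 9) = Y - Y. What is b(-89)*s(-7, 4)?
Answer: -7209/8 ≈ -901.13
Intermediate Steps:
s(Y, g) = -9 (s(Y, g) = -9 + (Y - Y)/3 = -9 + (⅓)*0 = -9 + 0 = -9)
f(N, o) = o/N (f(N, o) = (2*o)/((2*N)) = (2*o)*(1/(2*N)) = o/N)
b(X) = -9*X/8 (b(X) = X/(-8) - X = X*(-⅛) - X = -X/8 - X = -9*X/8)
b(-89)*s(-7, 4) = -9/8*(-89)*(-9) = (801/8)*(-9) = -7209/8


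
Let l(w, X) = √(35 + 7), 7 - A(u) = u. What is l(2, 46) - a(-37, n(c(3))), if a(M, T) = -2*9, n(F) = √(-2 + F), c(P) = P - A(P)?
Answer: 18 + √42 ≈ 24.481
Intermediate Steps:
A(u) = 7 - u
l(w, X) = √42
c(P) = -7 + 2*P (c(P) = P - (7 - P) = P + (-7 + P) = -7 + 2*P)
a(M, T) = -18
l(2, 46) - a(-37, n(c(3))) = √42 - 1*(-18) = √42 + 18 = 18 + √42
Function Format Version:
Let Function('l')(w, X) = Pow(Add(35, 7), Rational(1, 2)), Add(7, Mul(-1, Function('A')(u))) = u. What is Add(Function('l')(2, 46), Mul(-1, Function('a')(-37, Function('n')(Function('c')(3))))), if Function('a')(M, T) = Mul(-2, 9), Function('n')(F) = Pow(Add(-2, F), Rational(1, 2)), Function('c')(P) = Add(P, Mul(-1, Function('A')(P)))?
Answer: Add(18, Pow(42, Rational(1, 2))) ≈ 24.481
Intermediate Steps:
Function('A')(u) = Add(7, Mul(-1, u))
Function('l')(w, X) = Pow(42, Rational(1, 2))
Function('c')(P) = Add(-7, Mul(2, P)) (Function('c')(P) = Add(P, Mul(-1, Add(7, Mul(-1, P)))) = Add(P, Add(-7, P)) = Add(-7, Mul(2, P)))
Function('a')(M, T) = -18
Add(Function('l')(2, 46), Mul(-1, Function('a')(-37, Function('n')(Function('c')(3))))) = Add(Pow(42, Rational(1, 2)), Mul(-1, -18)) = Add(Pow(42, Rational(1, 2)), 18) = Add(18, Pow(42, Rational(1, 2)))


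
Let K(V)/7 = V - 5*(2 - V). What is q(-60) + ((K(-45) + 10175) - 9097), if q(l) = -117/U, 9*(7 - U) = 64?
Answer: 171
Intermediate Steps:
U = -⅑ (U = 7 - ⅑*64 = 7 - 64/9 = -⅑ ≈ -0.11111)
K(V) = -70 + 42*V (K(V) = 7*(V - 5*(2 - V)) = 7*(V + (-10 + 5*V)) = 7*(-10 + 6*V) = -70 + 42*V)
q(l) = 1053 (q(l) = -117/(-⅑) = -117*(-9) = 1053)
q(-60) + ((K(-45) + 10175) - 9097) = 1053 + (((-70 + 42*(-45)) + 10175) - 9097) = 1053 + (((-70 - 1890) + 10175) - 9097) = 1053 + ((-1960 + 10175) - 9097) = 1053 + (8215 - 9097) = 1053 - 882 = 171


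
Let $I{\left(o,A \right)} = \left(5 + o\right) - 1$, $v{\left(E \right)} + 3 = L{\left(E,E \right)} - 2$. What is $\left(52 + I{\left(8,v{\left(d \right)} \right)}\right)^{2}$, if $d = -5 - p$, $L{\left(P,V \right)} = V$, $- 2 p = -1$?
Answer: $4096$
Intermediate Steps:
$p = \frac{1}{2}$ ($p = \left(- \frac{1}{2}\right) \left(-1\right) = \frac{1}{2} \approx 0.5$)
$d = - \frac{11}{2}$ ($d = -5 - \frac{1}{2} = - \frac{11}{2} \approx -5.5$)
$v{\left(E \right)} = -5 + E$ ($v{\left(E \right)} = -3 + \left(E - 2\right) = -3 + \left(-2 + E\right) = -5 + E$)
$I{\left(o,A \right)} = 4 + o$
$\left(52 + I{\left(8,v{\left(d \right)} \right)}\right)^{2} = \left(52 + \left(4 + 8\right)\right)^{2} = \left(52 + 12\right)^{2} = 64^{2} = 4096$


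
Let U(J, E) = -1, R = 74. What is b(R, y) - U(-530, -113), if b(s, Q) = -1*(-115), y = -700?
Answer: 116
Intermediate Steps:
b(s, Q) = 115
b(R, y) - U(-530, -113) = 115 - 1*(-1) = 115 + 1 = 116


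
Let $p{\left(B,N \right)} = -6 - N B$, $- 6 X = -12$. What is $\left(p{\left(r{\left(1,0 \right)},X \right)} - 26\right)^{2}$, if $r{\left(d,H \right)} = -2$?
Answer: $784$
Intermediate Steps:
$X = 2$ ($X = \left(- \frac{1}{6}\right) \left(-12\right) = 2$)
$p{\left(B,N \right)} = -6 - B N$
$\left(p{\left(r{\left(1,0 \right)},X \right)} - 26\right)^{2} = \left(\left(-6 - \left(-2\right) 2\right) - 26\right)^{2} = \left(\left(-6 + 4\right) - 26\right)^{2} = \left(-2 - 26\right)^{2} = \left(-28\right)^{2} = 784$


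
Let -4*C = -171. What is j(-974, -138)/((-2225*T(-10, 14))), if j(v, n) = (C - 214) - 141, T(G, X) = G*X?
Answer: -1249/1246000 ≈ -0.0010024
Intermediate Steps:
C = 171/4 (C = -¼*(-171) = 171/4 ≈ 42.750)
j(v, n) = -1249/4 (j(v, n) = (171/4 - 214) - 141 = -685/4 - 141 = -1249/4)
j(-974, -138)/((-2225*T(-10, 14))) = -1249/(4*((-(-22250)*14))) = -1249/(4*((-2225*(-140)))) = -1249/4/311500 = -1249/4*1/311500 = -1249/1246000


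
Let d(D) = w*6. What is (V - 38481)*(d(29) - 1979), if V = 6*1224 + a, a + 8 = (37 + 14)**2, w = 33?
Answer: 50836864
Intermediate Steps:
a = 2593 (a = -8 + (37 + 14)**2 = -8 + 51**2 = -8 + 2601 = 2593)
d(D) = 198 (d(D) = 33*6 = 198)
V = 9937 (V = 6*1224 + 2593 = 7344 + 2593 = 9937)
(V - 38481)*(d(29) - 1979) = (9937 - 38481)*(198 - 1979) = -28544*(-1781) = 50836864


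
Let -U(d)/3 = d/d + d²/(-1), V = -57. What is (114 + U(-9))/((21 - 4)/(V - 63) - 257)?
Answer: -720/523 ≈ -1.3767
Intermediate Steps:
U(d) = -3 + 3*d² (U(d) = -3*(d/d + d²/(-1)) = -3*(1 + d²*(-1)) = -3*(1 - d²) = -3 + 3*d²)
(114 + U(-9))/((21 - 4)/(V - 63) - 257) = (114 + (-3 + 3*(-9)²))/((21 - 4)/(-57 - 63) - 257) = (114 + (-3 + 3*81))/(17/(-120) - 257) = (114 + (-3 + 243))/(17*(-1/120) - 257) = (114 + 240)/(-17/120 - 257) = 354/(-30857/120) = 354*(-120/30857) = -720/523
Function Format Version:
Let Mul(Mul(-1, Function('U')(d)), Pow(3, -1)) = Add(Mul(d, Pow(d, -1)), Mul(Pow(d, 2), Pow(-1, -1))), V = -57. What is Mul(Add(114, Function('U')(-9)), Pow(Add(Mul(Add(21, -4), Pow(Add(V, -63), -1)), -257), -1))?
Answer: Rational(-720, 523) ≈ -1.3767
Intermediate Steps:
Function('U')(d) = Add(-3, Mul(3, Pow(d, 2))) (Function('U')(d) = Mul(-3, Add(Mul(d, Pow(d, -1)), Mul(Pow(d, 2), Pow(-1, -1)))) = Mul(-3, Add(1, Mul(Pow(d, 2), -1))) = Mul(-3, Add(1, Mul(-1, Pow(d, 2)))) = Add(-3, Mul(3, Pow(d, 2))))
Mul(Add(114, Function('U')(-9)), Pow(Add(Mul(Add(21, -4), Pow(Add(V, -63), -1)), -257), -1)) = Mul(Add(114, Add(-3, Mul(3, Pow(-9, 2)))), Pow(Add(Mul(Add(21, -4), Pow(Add(-57, -63), -1)), -257), -1)) = Mul(Add(114, Add(-3, Mul(3, 81))), Pow(Add(Mul(17, Pow(-120, -1)), -257), -1)) = Mul(Add(114, Add(-3, 243)), Pow(Add(Mul(17, Rational(-1, 120)), -257), -1)) = Mul(Add(114, 240), Pow(Add(Rational(-17, 120), -257), -1)) = Mul(354, Pow(Rational(-30857, 120), -1)) = Mul(354, Rational(-120, 30857)) = Rational(-720, 523)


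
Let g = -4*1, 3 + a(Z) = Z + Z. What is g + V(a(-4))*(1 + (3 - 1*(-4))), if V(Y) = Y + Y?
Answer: -180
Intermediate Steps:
a(Z) = -3 + 2*Z (a(Z) = -3 + (Z + Z) = -3 + 2*Z)
V(Y) = 2*Y
g = -4
g + V(a(-4))*(1 + (3 - 1*(-4))) = -4 + (2*(-3 + 2*(-4)))*(1 + (3 - 1*(-4))) = -4 + (2*(-3 - 8))*(1 + (3 + 4)) = -4 + (2*(-11))*(1 + 7) = -4 - 22*8 = -4 - 176 = -180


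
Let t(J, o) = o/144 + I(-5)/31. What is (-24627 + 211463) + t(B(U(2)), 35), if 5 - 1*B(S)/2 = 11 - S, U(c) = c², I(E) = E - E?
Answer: 26904419/144 ≈ 1.8684e+5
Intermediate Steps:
I(E) = 0
B(S) = -12 + 2*S (B(S) = 10 - 2*(11 - S) = 10 + (-22 + 2*S) = -12 + 2*S)
t(J, o) = o/144 (t(J, o) = o/144 + 0/31 = o*(1/144) + 0*(1/31) = o/144 + 0 = o/144)
(-24627 + 211463) + t(B(U(2)), 35) = (-24627 + 211463) + (1/144)*35 = 186836 + 35/144 = 26904419/144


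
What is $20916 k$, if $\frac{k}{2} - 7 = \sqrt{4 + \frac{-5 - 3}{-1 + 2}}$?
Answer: $292824 + 83664 i \approx 2.9282 \cdot 10^{5} + 83664.0 i$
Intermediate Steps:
$k = 14 + 4 i$ ($k = 14 + 2 \sqrt{4 + \frac{-5 - 3}{-1 + 2}} = 14 + 2 \sqrt{4 - \frac{8}{1}} = 14 + 2 \sqrt{4 - 8} = 14 + 2 \sqrt{-4} = 14 + 2 \cdot 2 i = 14 + 4 i \approx 14.0 + 4.0 i$)
$20916 k = 20916 \left(14 + 4 i\right) = 292824 + 83664 i$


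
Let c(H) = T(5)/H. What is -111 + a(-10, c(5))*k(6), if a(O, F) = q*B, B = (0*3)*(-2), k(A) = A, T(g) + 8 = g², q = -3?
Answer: -111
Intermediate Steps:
T(g) = -8 + g²
B = 0 (B = 0*(-2) = 0)
c(H) = 17/H (c(H) = (-8 + 5²)/H = (-8 + 25)/H = 17/H)
a(O, F) = 0 (a(O, F) = -3*0 = 0)
-111 + a(-10, c(5))*k(6) = -111 + 0*6 = -111 + 0 = -111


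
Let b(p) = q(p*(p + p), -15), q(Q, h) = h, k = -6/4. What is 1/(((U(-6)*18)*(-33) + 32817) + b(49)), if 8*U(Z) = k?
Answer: 8/263307 ≈ 3.0383e-5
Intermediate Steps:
k = -3/2 (k = -6*1/4 = -3/2 ≈ -1.5000)
U(Z) = -3/16 (U(Z) = (1/8)*(-3/2) = -3/16)
b(p) = -15
1/(((U(-6)*18)*(-33) + 32817) + b(49)) = 1/((-3/16*18*(-33) + 32817) - 15) = 1/((-27/8*(-33) + 32817) - 15) = 1/((891/8 + 32817) - 15) = 1/(263427/8 - 15) = 1/(263307/8) = 8/263307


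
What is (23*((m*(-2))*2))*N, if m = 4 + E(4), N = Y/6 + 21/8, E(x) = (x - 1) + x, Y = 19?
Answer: -35167/6 ≈ -5861.2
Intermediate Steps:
E(x) = -1 + 2*x (E(x) = (-1 + x) + x = -1 + 2*x)
N = 139/24 (N = 19/6 + 21/8 = 139/24 ≈ 5.7917)
m = 11 (m = 4 + (-1 + 2*4) = 4 + (-1 + 8) = 4 + 7 = 11)
(23*((m*(-2))*2))*N = (23*((11*(-2))*2))*(139/24) = (23*(-22*2))*(139/24) = (23*(-44))*(139/24) = -1012*139/24 = -35167/6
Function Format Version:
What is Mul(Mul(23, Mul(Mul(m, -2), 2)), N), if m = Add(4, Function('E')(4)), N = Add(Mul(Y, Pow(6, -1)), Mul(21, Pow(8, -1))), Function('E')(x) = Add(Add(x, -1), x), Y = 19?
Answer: Rational(-35167, 6) ≈ -5861.2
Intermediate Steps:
Function('E')(x) = Add(-1, Mul(2, x)) (Function('E')(x) = Add(Add(-1, x), x) = Add(-1, Mul(2, x)))
N = Rational(139, 24) (N = Add(Mul(19, Pow(6, -1)), Mul(21, Pow(8, -1))) = Add(Mul(19, Rational(1, 6)), Mul(21, Rational(1, 8))) = Add(Rational(19, 6), Rational(21, 8)) = Rational(139, 24) ≈ 5.7917)
m = 11 (m = Add(4, Add(-1, Mul(2, 4))) = Add(4, Add(-1, 8)) = Add(4, 7) = 11)
Mul(Mul(23, Mul(Mul(m, -2), 2)), N) = Mul(Mul(23, Mul(Mul(11, -2), 2)), Rational(139, 24)) = Mul(Mul(23, Mul(-22, 2)), Rational(139, 24)) = Mul(Mul(23, -44), Rational(139, 24)) = Mul(-1012, Rational(139, 24)) = Rational(-35167, 6)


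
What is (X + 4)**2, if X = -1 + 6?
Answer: 81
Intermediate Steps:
X = 5
(X + 4)**2 = (5 + 4)**2 = 9**2 = 81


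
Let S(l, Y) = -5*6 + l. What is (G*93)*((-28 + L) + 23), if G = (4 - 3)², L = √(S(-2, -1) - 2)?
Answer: -465 + 93*I*√34 ≈ -465.0 + 542.28*I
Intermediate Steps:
S(l, Y) = -30 + l
L = I*√34 (L = √((-30 - 2) - 2) = √(-32 - 2) = √(-34) = I*√34 ≈ 5.8309*I)
G = 1 (G = 1² = 1)
(G*93)*((-28 + L) + 23) = (1*93)*((-28 + I*√34) + 23) = 93*(-5 + I*√34) = -465 + 93*I*√34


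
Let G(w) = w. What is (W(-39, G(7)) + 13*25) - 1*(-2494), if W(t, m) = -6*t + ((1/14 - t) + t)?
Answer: 42743/14 ≈ 3053.1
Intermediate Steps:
W(t, m) = 1/14 - 6*t (W(t, m) = -6*t + ((1/14 - t) + t) = -6*t + 1/14 = 1/14 - 6*t)
(W(-39, G(7)) + 13*25) - 1*(-2494) = ((1/14 - 6*(-39)) + 13*25) - 1*(-2494) = ((1/14 + 234) + 325) + 2494 = (3277/14 + 325) + 2494 = 7827/14 + 2494 = 42743/14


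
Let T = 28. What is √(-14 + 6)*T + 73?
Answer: 73 + 56*I*√2 ≈ 73.0 + 79.196*I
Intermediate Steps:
√(-14 + 6)*T + 73 = √(-14 + 6)*28 + 73 = √(-8)*28 + 73 = (2*I*√2)*28 + 73 = 56*I*√2 + 73 = 73 + 56*I*√2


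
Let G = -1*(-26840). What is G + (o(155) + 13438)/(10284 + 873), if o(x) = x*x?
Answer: 299491343/11157 ≈ 26843.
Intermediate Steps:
G = 26840
o(x) = x²
G + (o(155) + 13438)/(10284 + 873) = 26840 + (155² + 13438)/(10284 + 873) = 26840 + (24025 + 13438)/11157 = 26840 + 37463*(1/11157) = 26840 + 37463/11157 = 299491343/11157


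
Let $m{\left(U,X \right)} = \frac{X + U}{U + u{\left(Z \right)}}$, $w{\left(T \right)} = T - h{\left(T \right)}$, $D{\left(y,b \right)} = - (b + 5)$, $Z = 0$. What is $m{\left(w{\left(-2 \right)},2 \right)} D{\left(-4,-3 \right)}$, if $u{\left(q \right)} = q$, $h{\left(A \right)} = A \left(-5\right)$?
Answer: $- \frac{5}{3} \approx -1.6667$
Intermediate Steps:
$D{\left(y,b \right)} = -5 - b$ ($D{\left(y,b \right)} = - (5 + b) = -5 - b$)
$h{\left(A \right)} = - 5 A$
$w{\left(T \right)} = 6 T$ ($w{\left(T \right)} = T - - 5 T = T + 5 T = 6 T$)
$m{\left(U,X \right)} = \frac{U + X}{U}$ ($m{\left(U,X \right)} = \frac{X + U}{U + 0} = \frac{U + X}{U}$)
$m{\left(w{\left(-2 \right)},2 \right)} D{\left(-4,-3 \right)} = \frac{6 \left(-2\right) + 2}{6 \left(-2\right)} \left(-5 - -3\right) = \frac{-12 + 2}{-12} \left(-5 + 3\right) = \left(- \frac{1}{12}\right) \left(-10\right) \left(-2\right) = \frac{5}{6} \left(-2\right) = - \frac{5}{3}$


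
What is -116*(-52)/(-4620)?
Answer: -1508/1155 ≈ -1.3056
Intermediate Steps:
-116*(-52)/(-4620) = 6032*(-1/4620) = -1508/1155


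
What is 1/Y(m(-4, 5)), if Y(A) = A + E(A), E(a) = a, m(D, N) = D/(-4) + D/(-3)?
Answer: 3/14 ≈ 0.21429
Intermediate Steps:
m(D, N) = -7*D/12 (m(D, N) = D*(-1/4) + D*(-1/3) = -D/4 - D/3 = -7*D/12)
Y(A) = 2*A (Y(A) = A + A = 2*A)
1/Y(m(-4, 5)) = 1/(2*(-7/12*(-4))) = 1/(2*(7/3)) = 1/(14/3) = 3/14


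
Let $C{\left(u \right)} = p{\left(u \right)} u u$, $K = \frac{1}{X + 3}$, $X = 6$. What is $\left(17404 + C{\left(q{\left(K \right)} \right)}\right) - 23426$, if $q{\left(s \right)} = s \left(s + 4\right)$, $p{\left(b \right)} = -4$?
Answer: $- \frac{39515818}{6561} \approx -6022.8$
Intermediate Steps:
$K = \frac{1}{9}$ ($K = \frac{1}{6 + 3} = \frac{1}{9} \approx 0.11111$)
$q{\left(s \right)} = s \left(4 + s\right)$
$C{\left(u \right)} = - 4 u^{2}$ ($C{\left(u \right)} = - 4 u u = - 4 u^{2}$)
$\left(17404 + C{\left(q{\left(K \right)} \right)}\right) - 23426 = \left(17404 - 4 \left(\frac{4 + \frac{1}{9}}{9}\right)^{2}\right) - 23426 = \left(17404 - 4 \left(\frac{1}{9} \cdot \frac{37}{9}\right)^{2}\right) - 23426 = \left(17404 - 4 \left(\frac{37}{81}\right)^{2}\right) - 23426 = \left(17404 - \frac{5476}{6561}\right) - 23426 = \frac{114182168}{6561} - 23426 = - \frac{39515818}{6561}$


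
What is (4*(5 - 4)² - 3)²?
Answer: 1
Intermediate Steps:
(4*(5 - 4)² - 3)² = (4*1² - 3)² = (4*1 - 3)² = (4 - 3)² = 1² = 1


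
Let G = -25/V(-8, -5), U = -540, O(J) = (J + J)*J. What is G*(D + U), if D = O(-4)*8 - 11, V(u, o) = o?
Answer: -1475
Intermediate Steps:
O(J) = 2*J² (O(J) = (2*J)*J = 2*J²)
D = 245 (D = (2*(-4)²)*8 - 11 = (2*16)*8 - 11 = 32*8 - 11 = 256 - 11 = 245)
G = 5 (G = -25/(-5) = -25*(-⅕) = 5)
G*(D + U) = 5*(245 - 540) = 5*(-295) = -1475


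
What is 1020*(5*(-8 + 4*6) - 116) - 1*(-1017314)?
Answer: 980594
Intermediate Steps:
1020*(5*(-8 + 4*6) - 116) - 1*(-1017314) = 1020*(5*(-8 + 24) - 116) + 1017314 = 1020*(5*16 - 116) + 1017314 = 1020*(80 - 116) + 1017314 = 1020*(-36) + 1017314 = -36720 + 1017314 = 980594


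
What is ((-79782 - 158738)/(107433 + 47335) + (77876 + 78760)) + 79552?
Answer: 4569263233/19346 ≈ 2.3619e+5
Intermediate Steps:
((-79782 - 158738)/(107433 + 47335) + (77876 + 78760)) + 79552 = (-238520/154768 + 156636) + 79552 = (-238520*1/154768 + 156636) + 79552 = (-29815/19346 + 156636) + 79552 = 3030250241/19346 + 79552 = 4569263233/19346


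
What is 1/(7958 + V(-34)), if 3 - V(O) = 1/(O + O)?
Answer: 68/541349 ≈ 0.00012561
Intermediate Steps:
V(O) = 3 - 1/(2*O) (V(O) = 3 - 1/(O + O) = 3 - 1/(2*O))
1/(7958 + V(-34)) = 1/(7958 + (3 - 1/2/(-34))) = 1/(7958 + (3 - 1/2*(-1/34))) = 1/(7958 + (3 + 1/68)) = 1/(7958 + 205/68) = 1/(541349/68) = 68/541349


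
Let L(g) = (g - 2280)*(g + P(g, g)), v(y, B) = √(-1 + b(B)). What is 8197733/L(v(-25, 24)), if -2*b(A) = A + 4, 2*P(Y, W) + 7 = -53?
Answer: 37373464747/317103315 + 1262450882*I*√15/317103315 ≈ 117.86 + 15.419*I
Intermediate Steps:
P(Y, W) = -30 (P(Y, W) = -7/2 + (½)*(-53) = -7/2 - 53/2 = -30)
b(A) = -2 - A/2 (b(A) = -(A + 4)/2 = -(4 + A)/2 = -2 - A/2)
v(y, B) = √(-3 - B/2) (v(y, B) = √(-1 + (-2 - B/2)) = √(-3 - B/2))
L(g) = (-2280 + g)*(-30 + g) (L(g) = (g - 2280)*(g - 30) = (-2280 + g)*(-30 + g))
8197733/L(v(-25, 24)) = 8197733/(68400 + (√(-12 - 2*24)/2)² - 1155*√(-12 - 2*24)) = 8197733/(68400 + (√(-12 - 48)/2)² - 1155*√(-12 - 48)) = 8197733/(68400 + (√(-60)/2)² - 1155*√(-60)) = 8197733/(68400 + ((2*I*√15)/2)² - 1155*2*I*√15) = 8197733/(68400 + (I*√15)² - 2310*I*√15) = 8197733/(68400 - 15 - 2310*I*√15) = 8197733/(68385 - 2310*I*√15)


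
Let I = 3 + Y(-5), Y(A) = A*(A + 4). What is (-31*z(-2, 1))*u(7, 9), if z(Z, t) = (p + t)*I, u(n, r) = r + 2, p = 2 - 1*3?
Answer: 0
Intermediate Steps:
Y(A) = A*(4 + A)
I = 8 (I = 3 - 5*(4 - 5) = 3 - 5*(-1) = 3 + 5 = 8)
p = -1 (p = 2 - 3 = -1)
u(n, r) = 2 + r
z(Z, t) = -8 + 8*t (z(Z, t) = (-1 + t)*8 = -8 + 8*t)
(-31*z(-2, 1))*u(7, 9) = (-31*(-8 + 8*1))*(2 + 9) = -31*(-8 + 8)*11 = -31*0*11 = 0*11 = 0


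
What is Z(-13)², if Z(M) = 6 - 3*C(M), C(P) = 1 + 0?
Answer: 9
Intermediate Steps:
C(P) = 1
Z(M) = 3 (Z(M) = 6 - 3*1 = 6 - 3 = 3)
Z(-13)² = 3² = 9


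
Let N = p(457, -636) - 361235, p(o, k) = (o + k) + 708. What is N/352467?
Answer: -360706/352467 ≈ -1.0234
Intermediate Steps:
p(o, k) = 708 + k + o (p(o, k) = (k + o) + 708 = 708 + k + o)
N = -360706 (N = (708 - 636 + 457) - 361235 = 529 - 361235 = -360706)
N/352467 = -360706/352467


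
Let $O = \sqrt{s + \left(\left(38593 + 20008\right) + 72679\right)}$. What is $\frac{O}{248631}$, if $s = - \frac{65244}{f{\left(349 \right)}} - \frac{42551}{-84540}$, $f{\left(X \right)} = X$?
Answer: $\frac{\sqrt{28529666802889067985}}{3667861697130} \approx 0.0014562$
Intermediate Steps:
$s = - \frac{5500877461}{29504460}$ ($s = - \frac{65244}{349} - \frac{42551}{-84540} = \left(-65244\right) \frac{1}{349} - - \frac{42551}{84540} = - \frac{65244}{349} + \frac{42551}{84540} = - \frac{5500877461}{29504460} \approx -186.44$)
$O = \frac{\sqrt{28529666802889067985}}{14752230}$ ($O = \sqrt{- \frac{5500877461}{29504460} + \left(\left(38593 + 20008\right) + 72679\right)} = \sqrt{- \frac{5500877461}{29504460} + \left(58601 + 72679\right)} = \sqrt{- \frac{5500877461}{29504460} + 131280} = \sqrt{\frac{3867844631339}{29504460}} = \frac{\sqrt{28529666802889067985}}{14752230} \approx 362.07$)
$\frac{O}{248631} = \frac{\frac{1}{14752230} \sqrt{28529666802889067985}}{248631} = \frac{\sqrt{28529666802889067985}}{14752230} \cdot \frac{1}{248631} = \frac{\sqrt{28529666802889067985}}{3667861697130}$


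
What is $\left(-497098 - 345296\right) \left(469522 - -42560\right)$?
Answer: $-431374804308$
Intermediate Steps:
$\left(-497098 - 345296\right) \left(469522 - -42560\right) = - 842394 \left(469522 + 42560\right) = \left(-842394\right) 512082 = -431374804308$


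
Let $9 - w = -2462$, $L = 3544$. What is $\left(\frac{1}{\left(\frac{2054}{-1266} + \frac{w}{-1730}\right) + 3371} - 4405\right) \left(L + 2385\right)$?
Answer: $- \frac{13760830480269565}{526886791} \approx -2.6117 \cdot 10^{7}$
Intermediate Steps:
$w = 2471$ ($w = 9 - -2462 = 9 + 2462 = 2471$)
$\left(\frac{1}{\left(\frac{2054}{-1266} + \frac{w}{-1730}\right) + 3371} - 4405\right) \left(L + 2385\right) = \left(\frac{1}{\left(\frac{2054}{-1266} + \frac{2471}{-1730}\right) + 3371} - 4405\right) \left(3544 + 2385\right) = \left(\frac{1}{\left(2054 \left(- \frac{1}{1266}\right) + 2471 \left(- \frac{1}{1730}\right)\right) + 3371} - 4405\right) 5929 = \left(\frac{1}{\left(- \frac{1027}{633} - \frac{2471}{1730}\right) + 3371} - 4405\right) 5929 = \left(\frac{1}{- \frac{3340853}{1095090} + 3371} - 4405\right) 5929 = \left(\frac{1}{\frac{3688207537}{1095090}} - 4405\right) 5929 = \left(\frac{1095090}{3688207537} - 4405\right) 5929 = \left(- \frac{16246553105395}{3688207537}\right) 5929 = - \frac{13760830480269565}{526886791}$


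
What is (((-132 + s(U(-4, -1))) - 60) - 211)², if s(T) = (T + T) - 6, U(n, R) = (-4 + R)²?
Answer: 128881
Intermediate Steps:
s(T) = -6 + 2*T (s(T) = 2*T - 6 = -6 + 2*T)
(((-132 + s(U(-4, -1))) - 60) - 211)² = (((-132 + (-6 + 2*(-4 - 1)²)) - 60) - 211)² = (((-132 + (-6 + 2*(-5)²)) - 60) - 211)² = (((-132 + (-6 + 2*25)) - 60) - 211)² = (((-132 + (-6 + 50)) - 60) - 211)² = (((-132 + 44) - 60) - 211)² = ((-88 - 60) - 211)² = (-148 - 211)² = (-359)² = 128881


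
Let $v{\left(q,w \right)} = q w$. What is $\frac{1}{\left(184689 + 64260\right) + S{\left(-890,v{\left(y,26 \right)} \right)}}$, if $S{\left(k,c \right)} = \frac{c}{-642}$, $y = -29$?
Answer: $\frac{321}{79913006} \approx 4.0169 \cdot 10^{-6}$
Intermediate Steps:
$S{\left(k,c \right)} = - \frac{c}{642}$ ($S{\left(k,c \right)} = c \left(- \frac{1}{642}\right) = - \frac{c}{642}$)
$\frac{1}{\left(184689 + 64260\right) + S{\left(-890,v{\left(y,26 \right)} \right)}} = \frac{1}{\left(184689 + 64260\right) - \frac{\left(-29\right) 26}{642}} = \frac{1}{248949 - - \frac{377}{321}} = \frac{1}{248949 + \frac{377}{321}} = \frac{1}{\frac{79913006}{321}} = \frac{321}{79913006}$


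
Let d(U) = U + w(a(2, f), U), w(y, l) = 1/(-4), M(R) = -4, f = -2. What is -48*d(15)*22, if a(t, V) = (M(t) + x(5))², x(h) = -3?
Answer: -15576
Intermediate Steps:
a(t, V) = 49 (a(t, V) = (-4 - 3)² = (-7)² = 49)
w(y, l) = -¼
d(U) = -¼ + U (d(U) = U - ¼ = -¼ + U)
-48*d(15)*22 = -48*(-¼ + 15)*22 = -48*59/4*22 = -708*22 = -15576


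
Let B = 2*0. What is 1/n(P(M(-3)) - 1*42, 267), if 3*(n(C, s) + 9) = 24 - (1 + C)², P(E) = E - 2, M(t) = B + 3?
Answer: -3/1603 ≈ -0.0018715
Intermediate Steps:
B = 0
M(t) = 3 (M(t) = 0 + 3 = 3)
P(E) = -2 + E
n(C, s) = -1 - (1 + C)²/3 (n(C, s) = -9 + (24 - (1 + C)²)/3 = -9 + (8 - (1 + C)²/3) = -1 - (1 + C)²/3)
1/n(P(M(-3)) - 1*42, 267) = 1/(-1 - (1 + ((-2 + 3) - 1*42))²/3) = 1/(-1 - (1 + (1 - 42))²/3) = 1/(-1 - (1 - 41)²/3) = 1/(-1 - ⅓*(-40)²) = 1/(-1 - ⅓*1600) = 1/(-1 - 1600/3) = 1/(-1603/3) = -3/1603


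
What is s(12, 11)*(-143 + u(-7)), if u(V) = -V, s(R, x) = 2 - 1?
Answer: -136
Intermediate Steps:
s(R, x) = 1
s(12, 11)*(-143 + u(-7)) = 1*(-143 - 1*(-7)) = 1*(-143 + 7) = 1*(-136) = -136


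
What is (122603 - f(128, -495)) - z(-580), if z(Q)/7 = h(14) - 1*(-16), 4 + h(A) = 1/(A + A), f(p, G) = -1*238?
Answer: 491027/4 ≈ 1.2276e+5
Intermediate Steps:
f(p, G) = -238
h(A) = -4 + 1/(2*A) (h(A) = -4 + 1/(A + A) = -4 + 1/(2*A))
z(Q) = 337/4 (z(Q) = 7*((-4 + (½)/14) - 1*(-16)) = 7*((-4 + (½)*(1/14)) + 16) = 7*((-4 + 1/28) + 16) = 7*(-111/28 + 16) = 7*(337/28) = 337/4)
(122603 - f(128, -495)) - z(-580) = (122603 - 1*(-238)) - 1*337/4 = (122603 + 238) - 337/4 = 122841 - 337/4 = 491027/4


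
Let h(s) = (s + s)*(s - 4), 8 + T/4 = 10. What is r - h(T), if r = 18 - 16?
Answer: -62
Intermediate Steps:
T = 8 (T = -32 + 4*10 = -32 + 40 = 8)
h(s) = 2*s*(-4 + s) (h(s) = (2*s)*(-4 + s) = 2*s*(-4 + s))
r = 2
r - h(T) = 2 - 2*8*(-4 + 8) = 2 - 2*8*4 = 2 - 1*64 = 2 - 64 = -62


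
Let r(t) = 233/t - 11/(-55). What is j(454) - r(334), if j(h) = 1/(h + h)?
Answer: -679711/758180 ≈ -0.89650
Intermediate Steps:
r(t) = 1/5 + 233/t (r(t) = 233/t - 11*(-1/55) = 233/t + 1/5 = 1/5 + 233/t)
j(h) = 1/(2*h)
j(454) - r(334) = (1/2)/454 - (1165 + 334)/(5*334) = (1/2)*(1/454) - 1499/(5*334) = 1/908 - 1*1499/1670 = 1/908 - 1499/1670 = -679711/758180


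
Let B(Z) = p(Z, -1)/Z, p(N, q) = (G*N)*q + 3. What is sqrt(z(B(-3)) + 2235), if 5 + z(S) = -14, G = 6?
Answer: 2*sqrt(554) ≈ 47.074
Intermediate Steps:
p(N, q) = 3 + 6*N*q (p(N, q) = (6*N)*q + 3 = 6*N*q + 3 = 3 + 6*N*q)
B(Z) = (3 - 6*Z)/Z (B(Z) = (3 + 6*Z*(-1))/Z = (3 - 6*Z)/Z)
z(S) = -19 (z(S) = -5 - 14 = -19)
sqrt(z(B(-3)) + 2235) = sqrt(-19 + 2235) = sqrt(2216) = 2*sqrt(554)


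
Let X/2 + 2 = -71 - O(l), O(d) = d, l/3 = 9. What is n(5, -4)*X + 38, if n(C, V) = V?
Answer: 838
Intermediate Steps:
l = 27 (l = 3*9 = 27)
X = -200 (X = -4 + 2*(-71 - 1*27) = -4 + 2*(-71 - 27) = -4 + 2*(-98) = -4 - 196 = -200)
n(5, -4)*X + 38 = -4*(-200) + 38 = 800 + 38 = 838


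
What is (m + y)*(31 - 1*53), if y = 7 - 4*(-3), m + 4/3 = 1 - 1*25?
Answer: 418/3 ≈ 139.33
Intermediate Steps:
m = -76/3 (m = -4/3 + (1 - 1*25) = -4/3 + (1 - 25) = -4/3 - 24 = -76/3 ≈ -25.333)
y = 19 (y = 7 + 12 = 19)
(m + y)*(31 - 1*53) = (-76/3 + 19)*(31 - 1*53) = -19*(31 - 53)/3 = -19/3*(-22) = 418/3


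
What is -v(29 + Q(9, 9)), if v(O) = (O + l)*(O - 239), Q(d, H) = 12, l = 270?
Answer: 61578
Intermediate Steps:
v(O) = (-239 + O)*(270 + O) (v(O) = (O + 270)*(O - 239) = (270 + O)*(-239 + O) = (-239 + O)*(270 + O))
-v(29 + Q(9, 9)) = -(-64530 + (29 + 12)**2 + 31*(29 + 12)) = -(-64530 + 41**2 + 31*41) = -(-64530 + 1681 + 1271) = -1*(-61578) = 61578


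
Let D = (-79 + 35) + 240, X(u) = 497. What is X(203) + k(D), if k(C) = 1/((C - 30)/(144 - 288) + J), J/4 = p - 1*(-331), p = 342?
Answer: 96289349/193741 ≈ 497.00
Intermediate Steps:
D = 196 (D = -44 + 240 = 196)
J = 2692 (J = 4*(342 - 1*(-331)) = 4*(342 + 331) = 4*673 = 2692)
k(C) = 1/(64613/24 - C/144) (k(C) = 1/((C - 30)/(144 - 288) + 2692) = 1/((-30 + C)/(-144) + 2692) = 1/((-30 + C)*(-1/144) + 2692) = 1/((5/24 - C/144) + 2692) = 1/(64613/24 - C/144))
X(203) + k(D) = 497 - 144/(-387678 + 196) = 497 - 144/(-387482) = 497 - 144*(-1/387482) = 497 + 72/193741 = 96289349/193741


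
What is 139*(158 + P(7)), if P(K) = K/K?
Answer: 22101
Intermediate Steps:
P(K) = 1
139*(158 + P(7)) = 139*(158 + 1) = 139*159 = 22101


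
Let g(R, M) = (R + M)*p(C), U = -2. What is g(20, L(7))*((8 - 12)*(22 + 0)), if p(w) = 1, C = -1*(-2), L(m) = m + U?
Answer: -2200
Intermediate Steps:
L(m) = -2 + m (L(m) = m - 2 = -2 + m)
C = 2
g(R, M) = M + R (g(R, M) = (R + M)*1 = (M + R)*1 = M + R)
g(20, L(7))*((8 - 12)*(22 + 0)) = ((-2 + 7) + 20)*((8 - 12)*(22 + 0)) = (5 + 20)*(-4*22) = 25*(-88) = -2200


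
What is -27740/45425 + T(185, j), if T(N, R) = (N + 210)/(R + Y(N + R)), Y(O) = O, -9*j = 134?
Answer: 24546619/12691745 ≈ 1.9341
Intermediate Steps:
j = -134/9 (j = -⅑*134 = -134/9 ≈ -14.889)
T(N, R) = (210 + N)/(N + 2*R) (T(N, R) = (N + 210)/(R + (N + R)) = (210 + N)/(N + 2*R))
-27740/45425 + T(185, j) = -27740/45425 + (210 + 185)/(185 + 2*(-134/9)) = -27740*1/45425 + 395/(185 - 268/9) = -5548/9085 + 395/(1397/9) = -5548/9085 + (9/1397)*395 = -5548/9085 + 3555/1397 = 24546619/12691745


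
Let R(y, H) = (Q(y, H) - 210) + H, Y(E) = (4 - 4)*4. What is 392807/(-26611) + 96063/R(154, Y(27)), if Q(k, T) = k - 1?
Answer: -859574164/505609 ≈ -1700.1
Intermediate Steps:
Q(k, T) = -1 + k
Y(E) = 0 (Y(E) = 0*4 = 0)
R(y, H) = -211 + H + y (R(y, H) = ((-1 + y) - 210) + H = (-211 + y) + H = -211 + H + y)
392807/(-26611) + 96063/R(154, Y(27)) = 392807/(-26611) + 96063/(-211 + 0 + 154) = 392807*(-1/26611) + 96063/(-57) = -392807/26611 + 96063*(-1/57) = -392807/26611 - 32021/19 = -859574164/505609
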